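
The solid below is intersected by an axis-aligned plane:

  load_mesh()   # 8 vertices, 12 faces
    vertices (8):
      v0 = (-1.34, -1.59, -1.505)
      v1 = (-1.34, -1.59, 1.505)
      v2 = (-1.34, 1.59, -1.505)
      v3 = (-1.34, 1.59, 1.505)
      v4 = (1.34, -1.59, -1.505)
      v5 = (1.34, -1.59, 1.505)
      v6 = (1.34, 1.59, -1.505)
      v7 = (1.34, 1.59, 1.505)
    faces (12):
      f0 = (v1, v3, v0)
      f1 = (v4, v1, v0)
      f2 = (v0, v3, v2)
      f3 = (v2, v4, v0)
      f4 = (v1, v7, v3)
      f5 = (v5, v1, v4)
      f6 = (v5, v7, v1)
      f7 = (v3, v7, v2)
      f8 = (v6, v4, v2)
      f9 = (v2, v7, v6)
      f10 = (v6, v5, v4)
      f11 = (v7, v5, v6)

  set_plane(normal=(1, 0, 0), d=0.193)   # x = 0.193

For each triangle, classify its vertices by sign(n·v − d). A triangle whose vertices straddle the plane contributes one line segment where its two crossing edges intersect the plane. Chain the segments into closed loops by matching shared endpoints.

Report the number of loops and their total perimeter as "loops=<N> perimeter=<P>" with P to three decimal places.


loops=1 perimeter=12.380

Straddling triangles (8 of 12):
  (v4,v1,v0) [+--] → (0.193, -1.59, -0.216765)–(0.193, -1.59, -1.505)  len=1.2882
  (v2,v4,v0) [-+-] → (0.193, -0.229007, -1.505)–(0.193, -1.59, -1.505)  len=1.3610
  (v1,v7,v3) [-+-] → (0.193, 0.229007, 1.505)–(0.193, 1.59, 1.505)  len=1.3610
  (v5,v1,v4) [+-+] → (0.193, -1.59, 1.505)–(0.193, -1.59, -0.216765)  len=1.7218
  (v5,v7,v1) [++-] → (0.193, 0.229007, 1.505)–(0.193, -1.59, 1.505)  len=1.8190
  (v3,v7,v2) [-+-] → (0.193, 1.59, 1.505)–(0.193, 1.59, 0.216765)  len=1.2882
  (v6,v4,v2) [++-] → (0.193, -0.229007, -1.505)–(0.193, 1.59, -1.505)  len=1.8190
  (v2,v7,v6) [-++] → (0.193, 1.59, 0.216765)–(0.193, 1.59, -1.505)  len=1.7218

Chained into 1 loop(s):
  loop 1: 8 segments, perimeter = 12.3800
Total perimeter = 12.380


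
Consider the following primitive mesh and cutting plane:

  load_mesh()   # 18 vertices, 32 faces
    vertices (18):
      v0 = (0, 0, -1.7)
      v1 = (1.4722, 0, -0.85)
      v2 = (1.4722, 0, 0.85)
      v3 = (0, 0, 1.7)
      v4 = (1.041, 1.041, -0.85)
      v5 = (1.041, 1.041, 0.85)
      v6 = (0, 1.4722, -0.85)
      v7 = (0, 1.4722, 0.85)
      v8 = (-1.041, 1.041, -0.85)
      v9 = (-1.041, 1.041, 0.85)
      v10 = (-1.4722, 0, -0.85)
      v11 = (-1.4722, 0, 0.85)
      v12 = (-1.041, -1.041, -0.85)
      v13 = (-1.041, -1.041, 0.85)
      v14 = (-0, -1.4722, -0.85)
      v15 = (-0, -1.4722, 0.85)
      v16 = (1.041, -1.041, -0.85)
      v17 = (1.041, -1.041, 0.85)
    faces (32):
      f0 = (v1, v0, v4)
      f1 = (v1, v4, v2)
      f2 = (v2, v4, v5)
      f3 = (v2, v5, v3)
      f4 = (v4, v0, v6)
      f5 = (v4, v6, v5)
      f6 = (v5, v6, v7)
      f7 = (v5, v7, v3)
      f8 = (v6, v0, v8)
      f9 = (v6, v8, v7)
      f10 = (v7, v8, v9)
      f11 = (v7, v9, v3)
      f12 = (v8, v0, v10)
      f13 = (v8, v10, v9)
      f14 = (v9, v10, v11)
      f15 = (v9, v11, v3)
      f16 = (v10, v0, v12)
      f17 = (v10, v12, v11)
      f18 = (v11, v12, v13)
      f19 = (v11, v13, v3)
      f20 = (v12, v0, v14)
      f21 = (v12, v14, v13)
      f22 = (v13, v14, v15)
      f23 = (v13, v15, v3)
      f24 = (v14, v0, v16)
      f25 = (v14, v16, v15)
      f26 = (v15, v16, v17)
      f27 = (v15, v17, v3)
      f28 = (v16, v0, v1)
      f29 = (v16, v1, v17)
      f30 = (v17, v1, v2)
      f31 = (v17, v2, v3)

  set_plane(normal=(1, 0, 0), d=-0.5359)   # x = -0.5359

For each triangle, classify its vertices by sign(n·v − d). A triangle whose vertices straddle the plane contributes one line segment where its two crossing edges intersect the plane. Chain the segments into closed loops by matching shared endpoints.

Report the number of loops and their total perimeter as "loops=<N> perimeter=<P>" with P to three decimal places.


Straddling triangles (12 of 32):
  (v6,v0,v8) [++-] → (-0.5359, 0.5359, -1.26243)–(-0.5359, 1.25022, -0.85)  len=0.8248
  (v6,v8,v7) [+-+] → (-0.5359, 1.25022, -0.85)–(-0.5359, 1.25022, -0.0251489)  len=0.8249
  (v7,v8,v9) [+--] → (-0.5359, 1.25022, -0.0251489)–(-0.5359, 1.25022, 0.85)  len=0.8751
  (v7,v9,v3) [+-+] → (-0.5359, 1.25022, 0.85)–(-0.5359, 0.5359, 1.26243)  len=0.8248
  (v8,v0,v10) [-+-] → (-0.5359, 0.5359, -1.26243)–(-0.5359, 0, -1.39059)  len=0.5510
  (v9,v11,v3) [--+] → (-0.5359, 0, 1.39059)–(-0.5359, 0.5359, 1.26243)  len=0.5510
  (v10,v0,v12) [-+-] → (-0.5359, 0, -1.39059)–(-0.5359, -0.5359, -1.26243)  len=0.5510
  (v11,v13,v3) [--+] → (-0.5359, -0.5359, 1.26243)–(-0.5359, 0, 1.39059)  len=0.5510
  (v12,v0,v14) [-++] → (-0.5359, -0.5359, -1.26243)–(-0.5359, -1.25022, -0.85)  len=0.8248
  (v12,v14,v13) [-+-] → (-0.5359, -1.25022, -0.85)–(-0.5359, -1.25022, 0.0251489)  len=0.8751
  (v13,v14,v15) [-++] → (-0.5359, -1.25022, 0.0251489)–(-0.5359, -1.25022, 0.85)  len=0.8249
  (v13,v15,v3) [-++] → (-0.5359, -1.25022, 0.85)–(-0.5359, -0.5359, 1.26243)  len=0.8248

Chained into 1 loop(s):
  loop 1: 12 segments, perimeter = 8.9034
Total perimeter = 8.903

loops=1 perimeter=8.903


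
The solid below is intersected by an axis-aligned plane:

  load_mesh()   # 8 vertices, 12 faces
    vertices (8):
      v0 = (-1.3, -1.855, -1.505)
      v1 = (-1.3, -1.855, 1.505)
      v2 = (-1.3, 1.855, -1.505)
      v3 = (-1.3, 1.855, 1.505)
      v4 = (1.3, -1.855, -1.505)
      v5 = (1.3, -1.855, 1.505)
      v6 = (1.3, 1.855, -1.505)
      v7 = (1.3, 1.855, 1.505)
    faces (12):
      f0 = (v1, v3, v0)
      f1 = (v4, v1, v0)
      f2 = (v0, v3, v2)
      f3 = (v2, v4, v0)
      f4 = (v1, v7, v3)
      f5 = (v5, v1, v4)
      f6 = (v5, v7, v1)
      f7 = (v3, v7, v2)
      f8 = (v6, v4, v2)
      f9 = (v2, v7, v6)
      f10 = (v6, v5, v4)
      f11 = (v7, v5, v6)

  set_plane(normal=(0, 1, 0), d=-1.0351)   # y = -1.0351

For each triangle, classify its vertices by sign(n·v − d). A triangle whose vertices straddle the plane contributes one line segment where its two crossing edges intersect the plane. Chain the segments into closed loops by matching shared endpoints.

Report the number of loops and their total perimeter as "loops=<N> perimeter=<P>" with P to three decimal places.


loops=1 perimeter=11.220

Straddling triangles (8 of 12):
  (v1,v3,v0) [-+-] → (-1.3, -1.0351, 1.505)–(-1.3, -1.0351, -0.839798)  len=2.3448
  (v0,v3,v2) [-++] → (-1.3, -1.0351, -0.839798)–(-1.3, -1.0351, -1.505)  len=0.6652
  (v2,v4,v0) [+--] → (0.725407, -1.0351, -1.505)–(-1.3, -1.0351, -1.505)  len=2.0254
  (v1,v7,v3) [-++] → (-0.725407, -1.0351, 1.505)–(-1.3, -1.0351, 1.505)  len=0.5746
  (v5,v7,v1) [-+-] → (1.3, -1.0351, 1.505)–(-0.725407, -1.0351, 1.505)  len=2.0254
  (v6,v4,v2) [+-+] → (1.3, -1.0351, -1.505)–(0.725407, -1.0351, -1.505)  len=0.5746
  (v6,v5,v4) [+--] → (1.3, -1.0351, 0.839798)–(1.3, -1.0351, -1.505)  len=2.3448
  (v7,v5,v6) [+-+] → (1.3, -1.0351, 1.505)–(1.3, -1.0351, 0.839798)  len=0.6652

Chained into 1 loop(s):
  loop 1: 8 segments, perimeter = 11.2200
Total perimeter = 11.220


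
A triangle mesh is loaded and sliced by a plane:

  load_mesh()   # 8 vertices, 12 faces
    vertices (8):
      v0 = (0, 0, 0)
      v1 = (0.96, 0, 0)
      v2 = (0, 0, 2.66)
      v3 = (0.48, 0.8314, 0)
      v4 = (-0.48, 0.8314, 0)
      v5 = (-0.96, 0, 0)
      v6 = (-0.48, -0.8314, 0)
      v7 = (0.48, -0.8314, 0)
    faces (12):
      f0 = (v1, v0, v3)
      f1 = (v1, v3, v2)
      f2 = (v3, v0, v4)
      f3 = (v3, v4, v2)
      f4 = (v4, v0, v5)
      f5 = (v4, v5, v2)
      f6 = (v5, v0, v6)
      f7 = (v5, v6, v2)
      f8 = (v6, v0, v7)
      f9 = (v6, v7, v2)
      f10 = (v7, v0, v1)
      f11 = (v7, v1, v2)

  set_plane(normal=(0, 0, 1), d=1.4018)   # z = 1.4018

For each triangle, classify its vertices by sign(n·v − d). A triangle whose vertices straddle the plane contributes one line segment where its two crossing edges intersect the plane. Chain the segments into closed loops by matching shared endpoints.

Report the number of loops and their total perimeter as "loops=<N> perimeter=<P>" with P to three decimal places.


loops=1 perimeter=2.725

Straddling triangles (6 of 12):
  (v1,v3,v2) [--+] → (0.227044, 0.393258, 1.4018)–(0.454087, 0, 1.4018)  len=0.4541
  (v3,v4,v2) [--+] → (-0.227044, 0.393258, 1.4018)–(0.227044, 0.393258, 1.4018)  len=0.4541
  (v4,v5,v2) [--+] → (-0.454087, 0, 1.4018)–(-0.227044, 0.393258, 1.4018)  len=0.4541
  (v5,v6,v2) [--+] → (-0.227044, -0.393258, 1.4018)–(-0.454087, 0, 1.4018)  len=0.4541
  (v6,v7,v2) [--+] → (0.227044, -0.393258, 1.4018)–(-0.227044, -0.393258, 1.4018)  len=0.4541
  (v7,v1,v2) [--+] → (0.454087, 0, 1.4018)–(0.227044, -0.393258, 1.4018)  len=0.4541

Chained into 1 loop(s):
  loop 1: 6 segments, perimeter = 2.7245
Total perimeter = 2.725


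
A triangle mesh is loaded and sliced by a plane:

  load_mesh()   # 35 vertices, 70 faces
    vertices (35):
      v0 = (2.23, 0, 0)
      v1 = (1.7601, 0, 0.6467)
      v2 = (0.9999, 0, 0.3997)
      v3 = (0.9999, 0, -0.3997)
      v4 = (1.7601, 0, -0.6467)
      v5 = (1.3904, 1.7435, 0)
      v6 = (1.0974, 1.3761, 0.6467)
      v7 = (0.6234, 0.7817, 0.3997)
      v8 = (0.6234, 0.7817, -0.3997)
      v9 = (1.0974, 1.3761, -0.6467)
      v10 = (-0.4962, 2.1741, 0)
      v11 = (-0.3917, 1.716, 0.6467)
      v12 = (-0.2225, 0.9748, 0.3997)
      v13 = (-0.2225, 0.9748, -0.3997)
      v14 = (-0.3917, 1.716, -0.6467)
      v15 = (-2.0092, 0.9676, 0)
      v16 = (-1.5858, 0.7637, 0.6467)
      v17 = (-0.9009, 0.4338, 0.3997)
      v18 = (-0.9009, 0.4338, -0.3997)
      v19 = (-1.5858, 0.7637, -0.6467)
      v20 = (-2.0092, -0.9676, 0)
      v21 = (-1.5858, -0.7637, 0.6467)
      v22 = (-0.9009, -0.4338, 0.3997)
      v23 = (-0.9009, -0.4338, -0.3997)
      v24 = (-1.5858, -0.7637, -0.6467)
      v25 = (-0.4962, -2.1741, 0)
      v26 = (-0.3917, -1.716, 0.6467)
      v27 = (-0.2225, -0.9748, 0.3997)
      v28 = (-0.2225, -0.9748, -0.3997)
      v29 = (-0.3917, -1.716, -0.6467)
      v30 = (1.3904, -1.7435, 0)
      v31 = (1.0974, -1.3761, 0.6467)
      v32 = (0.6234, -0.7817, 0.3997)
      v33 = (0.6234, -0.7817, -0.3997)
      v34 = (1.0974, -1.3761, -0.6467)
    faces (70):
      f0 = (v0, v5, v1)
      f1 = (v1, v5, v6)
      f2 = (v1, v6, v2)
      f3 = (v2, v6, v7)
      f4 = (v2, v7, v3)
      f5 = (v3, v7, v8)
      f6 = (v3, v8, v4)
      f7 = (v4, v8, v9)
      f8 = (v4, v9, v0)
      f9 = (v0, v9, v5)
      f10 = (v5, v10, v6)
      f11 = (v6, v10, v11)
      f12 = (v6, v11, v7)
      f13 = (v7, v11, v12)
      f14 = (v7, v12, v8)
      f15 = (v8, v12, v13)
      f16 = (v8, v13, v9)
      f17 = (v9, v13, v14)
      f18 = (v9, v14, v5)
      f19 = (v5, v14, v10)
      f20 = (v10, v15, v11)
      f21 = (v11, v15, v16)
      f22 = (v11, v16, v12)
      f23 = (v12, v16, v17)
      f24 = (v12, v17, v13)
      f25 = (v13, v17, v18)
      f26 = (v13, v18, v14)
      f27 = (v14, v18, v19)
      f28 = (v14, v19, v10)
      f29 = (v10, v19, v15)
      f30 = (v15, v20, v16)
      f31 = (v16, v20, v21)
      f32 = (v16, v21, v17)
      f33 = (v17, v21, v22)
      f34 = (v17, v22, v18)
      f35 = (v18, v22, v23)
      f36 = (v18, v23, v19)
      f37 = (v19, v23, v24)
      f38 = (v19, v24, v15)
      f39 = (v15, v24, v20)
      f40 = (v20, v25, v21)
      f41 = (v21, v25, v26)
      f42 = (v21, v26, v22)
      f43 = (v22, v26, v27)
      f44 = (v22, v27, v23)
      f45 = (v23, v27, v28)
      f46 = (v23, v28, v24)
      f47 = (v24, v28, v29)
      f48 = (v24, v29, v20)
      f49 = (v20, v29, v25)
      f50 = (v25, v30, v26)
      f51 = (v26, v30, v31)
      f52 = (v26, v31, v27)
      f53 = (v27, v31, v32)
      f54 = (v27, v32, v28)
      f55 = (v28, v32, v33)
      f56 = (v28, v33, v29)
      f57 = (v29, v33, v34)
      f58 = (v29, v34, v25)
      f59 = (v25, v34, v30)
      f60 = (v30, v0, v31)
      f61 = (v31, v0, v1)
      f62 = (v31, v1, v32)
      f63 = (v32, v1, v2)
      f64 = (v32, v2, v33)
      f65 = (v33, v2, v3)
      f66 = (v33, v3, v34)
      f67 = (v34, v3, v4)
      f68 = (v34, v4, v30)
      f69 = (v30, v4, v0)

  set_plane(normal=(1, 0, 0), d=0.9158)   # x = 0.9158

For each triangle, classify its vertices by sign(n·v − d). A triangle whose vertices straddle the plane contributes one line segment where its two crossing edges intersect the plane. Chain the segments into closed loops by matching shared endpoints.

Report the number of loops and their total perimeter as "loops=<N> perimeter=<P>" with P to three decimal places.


Straddling triangles (24 of 70):
  (v2,v6,v7) [++-] → (0.9158, 1.14837, 0.552069)–(0.9158, 0.174611, 0.3997)  len=0.9856
  (v2,v7,v3) [+-+] → (0.9158, 0.174611, 0.3997)–(0.9158, 0.174611, -0.221135)  len=0.6208
  (v3,v7,v8) [+--] → (0.9158, 0.174611, -0.221135)–(0.9158, 0.174611, -0.3997)  len=0.1786
  (v3,v8,v4) [+-+] → (0.9158, 0.174611, -0.3997)–(0.9158, 0.580619, -0.463237)  len=0.4109
  (v4,v8,v9) [+-+] → (0.9158, 0.580619, -0.463237)–(0.9158, 1.14837, -0.552069)  len=0.5747
  (v5,v10,v6) [+-+] → (0.9158, 1.85182, 0)–(0.9158, 1.46704, 0.573005)  len=0.6902
  (v6,v10,v11) [+--] → (0.9158, 1.46704, 0.573005)–(0.9158, 1.41755, 0.6467)  len=0.0888
  (v6,v11,v7) [+--] → (0.9158, 1.41755, 0.6467)–(0.9158, 1.14837, 0.552069)  len=0.2853
  (v8,v13,v9) [--+] → (0.9158, 1.32089, -0.612716)–(0.9158, 1.14837, -0.552069)  len=0.1829
  (v9,v13,v14) [+--] → (0.9158, 1.32089, -0.612716)–(0.9158, 1.41755, -0.6467)  len=0.1025
  (v9,v14,v5) [+-+] → (0.9158, 1.41755, -0.6467)–(0.9158, 1.73618, -0.172226)  len=0.5715
  (v5,v14,v10) [+--] → (0.9158, 1.73618, -0.172226)–(0.9158, 1.85182, 0)  len=0.2075
  (v25,v30,v26) [-+-] → (0.9158, -1.85182, 0)–(0.9158, -1.73618, 0.172226)  len=0.2075
  (v26,v30,v31) [-++] → (0.9158, -1.73618, 0.172226)–(0.9158, -1.41755, 0.6467)  len=0.5715
  (v26,v31,v27) [-+-] → (0.9158, -1.41755, 0.6467)–(0.9158, -1.32089, 0.612716)  len=0.1025
  (v27,v31,v32) [-+-] → (0.9158, -1.32089, 0.612716)–(0.9158, -1.14837, 0.552069)  len=0.1829
  (v29,v33,v34) [--+] → (0.9158, -1.14837, -0.552069)–(0.9158, -1.41755, -0.6467)  len=0.2853
  (v29,v34,v25) [-+-] → (0.9158, -1.41755, -0.6467)–(0.9158, -1.46704, -0.573005)  len=0.0888
  (v25,v34,v30) [-++] → (0.9158, -1.46704, -0.573005)–(0.9158, -1.85182, 0)  len=0.6902
  (v31,v1,v32) [++-] → (0.9158, -0.580619, 0.463237)–(0.9158, -1.14837, 0.552069)  len=0.5747
  (v32,v1,v2) [-++] → (0.9158, -0.580619, 0.463237)–(0.9158, -0.174611, 0.3997)  len=0.4109
  (v32,v2,v33) [-+-] → (0.9158, -0.174611, 0.3997)–(0.9158, -0.174611, 0.221135)  len=0.1786
  (v33,v2,v3) [-++] → (0.9158, -0.174611, 0.221135)–(0.9158, -0.174611, -0.3997)  len=0.6208
  (v33,v3,v34) [-++] → (0.9158, -0.174611, -0.3997)–(0.9158, -1.14837, -0.552069)  len=0.9856

Chained into 2 loop(s):
  loop 1: 12 segments, perimeter = 4.8992
  loop 2: 12 segments, perimeter = 4.8992
Total perimeter = 9.798

loops=2 perimeter=9.798


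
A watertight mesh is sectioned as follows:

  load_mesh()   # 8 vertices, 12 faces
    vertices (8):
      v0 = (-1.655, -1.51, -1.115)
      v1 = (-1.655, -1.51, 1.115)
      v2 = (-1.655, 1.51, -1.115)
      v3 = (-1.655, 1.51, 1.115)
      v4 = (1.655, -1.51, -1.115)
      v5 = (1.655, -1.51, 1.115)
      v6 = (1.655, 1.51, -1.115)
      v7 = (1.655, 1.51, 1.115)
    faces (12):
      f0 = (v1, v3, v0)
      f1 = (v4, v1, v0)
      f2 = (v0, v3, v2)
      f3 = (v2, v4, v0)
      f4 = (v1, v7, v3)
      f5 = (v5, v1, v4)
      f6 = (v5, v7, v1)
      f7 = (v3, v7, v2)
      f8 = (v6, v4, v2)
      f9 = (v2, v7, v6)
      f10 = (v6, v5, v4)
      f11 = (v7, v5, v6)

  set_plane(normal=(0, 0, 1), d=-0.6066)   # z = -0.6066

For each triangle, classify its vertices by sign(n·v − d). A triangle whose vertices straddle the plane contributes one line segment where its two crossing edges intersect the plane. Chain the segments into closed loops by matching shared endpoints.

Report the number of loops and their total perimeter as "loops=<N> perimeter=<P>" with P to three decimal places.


loops=1 perimeter=12.660

Straddling triangles (8 of 12):
  (v1,v3,v0) [++-] → (-1.655, -0.821494, -0.6066)–(-1.655, -1.51, -0.6066)  len=0.6885
  (v4,v1,v0) [-+-] → (0.900379, -1.51, -0.6066)–(-1.655, -1.51, -0.6066)  len=2.5554
  (v0,v3,v2) [-+-] → (-1.655, -0.821494, -0.6066)–(-1.655, 1.51, -0.6066)  len=2.3315
  (v5,v1,v4) [++-] → (0.900379, -1.51, -0.6066)–(1.655, -1.51, -0.6066)  len=0.7546
  (v3,v7,v2) [++-] → (-0.900379, 1.51, -0.6066)–(-1.655, 1.51, -0.6066)  len=0.7546
  (v2,v7,v6) [-+-] → (-0.900379, 1.51, -0.6066)–(1.655, 1.51, -0.6066)  len=2.5554
  (v6,v5,v4) [-+-] → (1.655, 0.821494, -0.6066)–(1.655, -1.51, -0.6066)  len=2.3315
  (v7,v5,v6) [++-] → (1.655, 0.821494, -0.6066)–(1.655, 1.51, -0.6066)  len=0.6885

Chained into 1 loop(s):
  loop 1: 8 segments, perimeter = 12.6600
Total perimeter = 12.660


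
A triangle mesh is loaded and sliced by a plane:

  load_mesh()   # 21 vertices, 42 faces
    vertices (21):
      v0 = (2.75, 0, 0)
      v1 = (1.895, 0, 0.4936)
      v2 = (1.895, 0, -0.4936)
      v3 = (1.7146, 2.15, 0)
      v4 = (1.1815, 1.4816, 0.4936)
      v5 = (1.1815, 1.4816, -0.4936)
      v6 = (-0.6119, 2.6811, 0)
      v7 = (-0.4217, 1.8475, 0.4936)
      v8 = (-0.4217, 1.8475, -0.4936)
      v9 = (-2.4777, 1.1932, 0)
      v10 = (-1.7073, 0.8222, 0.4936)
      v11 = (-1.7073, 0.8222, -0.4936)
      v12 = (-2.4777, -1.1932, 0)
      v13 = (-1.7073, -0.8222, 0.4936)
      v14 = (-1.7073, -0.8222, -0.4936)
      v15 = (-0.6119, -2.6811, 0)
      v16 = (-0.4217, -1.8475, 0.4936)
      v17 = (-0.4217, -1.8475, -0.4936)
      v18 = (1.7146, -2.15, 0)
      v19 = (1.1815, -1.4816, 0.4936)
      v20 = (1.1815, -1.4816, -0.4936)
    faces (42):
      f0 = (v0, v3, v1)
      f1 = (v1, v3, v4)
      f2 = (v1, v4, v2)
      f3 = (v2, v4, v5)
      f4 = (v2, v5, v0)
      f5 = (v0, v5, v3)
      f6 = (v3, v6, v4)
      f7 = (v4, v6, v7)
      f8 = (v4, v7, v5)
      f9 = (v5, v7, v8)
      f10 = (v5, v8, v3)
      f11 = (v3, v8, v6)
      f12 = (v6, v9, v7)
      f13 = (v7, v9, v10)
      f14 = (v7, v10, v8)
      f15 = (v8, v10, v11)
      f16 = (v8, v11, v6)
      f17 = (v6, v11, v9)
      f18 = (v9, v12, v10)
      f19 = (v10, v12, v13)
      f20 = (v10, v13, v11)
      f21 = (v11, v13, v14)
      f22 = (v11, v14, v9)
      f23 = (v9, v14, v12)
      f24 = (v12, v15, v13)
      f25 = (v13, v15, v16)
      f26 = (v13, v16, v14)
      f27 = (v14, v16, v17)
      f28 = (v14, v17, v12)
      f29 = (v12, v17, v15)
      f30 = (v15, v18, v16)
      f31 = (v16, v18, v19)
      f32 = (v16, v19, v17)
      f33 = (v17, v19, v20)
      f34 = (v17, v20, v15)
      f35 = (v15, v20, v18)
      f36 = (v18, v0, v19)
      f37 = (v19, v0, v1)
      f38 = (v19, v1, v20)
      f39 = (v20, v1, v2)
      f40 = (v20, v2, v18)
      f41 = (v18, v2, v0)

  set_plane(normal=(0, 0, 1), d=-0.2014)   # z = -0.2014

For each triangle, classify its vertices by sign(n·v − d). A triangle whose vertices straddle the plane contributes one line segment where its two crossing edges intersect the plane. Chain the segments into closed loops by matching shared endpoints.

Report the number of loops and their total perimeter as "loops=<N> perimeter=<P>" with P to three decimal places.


Straddling triangles (28 of 42):
  (v1,v4,v2) [++-] → (1.68381, 0.438537, -0.2014)–(1.895, 0, -0.2014)  len=0.4867
  (v2,v4,v5) [-+-] → (1.68381, 0.438537, -0.2014)–(1.1815, 1.4816, -0.2014)  len=1.1577
  (v2,v5,v0) [--+] → (2.11002, 0.604526, -0.2014)–(2.40114, 0, -0.2014)  len=0.6710
  (v0,v5,v3) [+-+] → (2.11002, 0.604526, -0.2014)–(1.49708, 1.87728, -0.2014)  len=1.4127
  (v4,v7,v5) [++-] → (0.706971, 1.5899, -0.2014)–(1.1815, 1.4816, -0.2014)  len=0.4867
  (v5,v7,v8) [-+-] → (0.706971, 1.5899, -0.2014)–(-0.4217, 1.8475, -0.2014)  len=1.1577
  (v5,v8,v3) [--+] → (0.842941, 2.02657, -0.2014)–(1.49708, 1.87728, -0.2014)  len=0.6710
  (v3,v8,v6) [+-+] → (0.842941, 2.02657, -0.2014)–(-0.534294, 2.34097, -0.2014)  len=1.4127
  (v7,v10,v8) [++-] → (-0.802223, 1.54402, -0.2014)–(-0.4217, 1.8475, -0.2014)  len=0.4867
  (v8,v10,v11) [-+-] → (-0.802223, 1.54402, -0.2014)–(-1.7073, 0.8222, -0.2014)  len=1.1577
  (v8,v11,v6) [--+] → (-1.05885, 1.92263, -0.2014)–(-0.534294, 2.34097, -0.2014)  len=0.6709
  (v6,v11,v9) [+-+] → (-1.05885, 1.92263, -0.2014)–(-2.16336, 1.04182, -0.2014)  len=1.4127
  (v10,v13,v11) [++-] → (-1.7073, 0.335476, -0.2014)–(-1.7073, 0.8222, -0.2014)  len=0.4867
  (v11,v13,v14) [-+-] → (-1.7073, 0.335476, -0.2014)–(-1.7073, -0.8222, -0.2014)  len=1.1577
  (v11,v14,v9) [--+] → (-2.16336, 0.370871, -0.2014)–(-2.16336, 1.04182, -0.2014)  len=0.6710
  (v9,v14,v12) [+-+] → (-2.16336, 0.370871, -0.2014)–(-2.16336, -1.04182, -0.2014)  len=1.4127
  (v13,v16,v14) [++-] → (-1.32678, -1.12568, -0.2014)–(-1.7073, -0.8222, -0.2014)  len=0.4867
  (v14,v16,v17) [-+-] → (-1.32678, -1.12568, -0.2014)–(-0.4217, -1.8475, -0.2014)  len=1.1577
  (v14,v17,v12) [--+] → (-1.63881, -1.46017, -0.2014)–(-2.16336, -1.04182, -0.2014)  len=0.6709
  (v12,v17,v15) [+-+] → (-1.63881, -1.46017, -0.2014)–(-0.534294, -2.34097, -0.2014)  len=1.4127
  (v16,v19,v17) [++-] → (0.052829, -1.7392, -0.2014)–(-0.4217, -1.8475, -0.2014)  len=0.4867
  (v17,v19,v20) [-+-] → (0.052829, -1.7392, -0.2014)–(1.1815, -1.4816, -0.2014)  len=1.1577
  (v17,v20,v15) [--+] → (0.119848, -2.19168, -0.2014)–(-0.534294, -2.34097, -0.2014)  len=0.6710
  (v15,v20,v18) [+-+] → (0.119848, -2.19168, -0.2014)–(1.49708, -1.87728, -0.2014)  len=1.4127
  (v19,v1,v20) [++-] → (1.39269, -1.04306, -0.2014)–(1.1815, -1.4816, -0.2014)  len=0.4867
  (v20,v1,v2) [-+-] → (1.39269, -1.04306, -0.2014)–(1.895, 0, -0.2014)  len=1.1577
  (v20,v2,v18) [--+] → (1.78821, -1.27275, -0.2014)–(1.49708, -1.87728, -0.2014)  len=0.6710
  (v18,v2,v0) [+-+] → (1.78821, -1.27275, -0.2014)–(2.40114, 0, -0.2014)  len=1.4127

Chained into 2 loop(s):
  loop 1: 14 segments, perimeter = 11.5109
  loop 2: 14 segments, perimeter = 14.5855
Total perimeter = 26.096

loops=2 perimeter=26.096


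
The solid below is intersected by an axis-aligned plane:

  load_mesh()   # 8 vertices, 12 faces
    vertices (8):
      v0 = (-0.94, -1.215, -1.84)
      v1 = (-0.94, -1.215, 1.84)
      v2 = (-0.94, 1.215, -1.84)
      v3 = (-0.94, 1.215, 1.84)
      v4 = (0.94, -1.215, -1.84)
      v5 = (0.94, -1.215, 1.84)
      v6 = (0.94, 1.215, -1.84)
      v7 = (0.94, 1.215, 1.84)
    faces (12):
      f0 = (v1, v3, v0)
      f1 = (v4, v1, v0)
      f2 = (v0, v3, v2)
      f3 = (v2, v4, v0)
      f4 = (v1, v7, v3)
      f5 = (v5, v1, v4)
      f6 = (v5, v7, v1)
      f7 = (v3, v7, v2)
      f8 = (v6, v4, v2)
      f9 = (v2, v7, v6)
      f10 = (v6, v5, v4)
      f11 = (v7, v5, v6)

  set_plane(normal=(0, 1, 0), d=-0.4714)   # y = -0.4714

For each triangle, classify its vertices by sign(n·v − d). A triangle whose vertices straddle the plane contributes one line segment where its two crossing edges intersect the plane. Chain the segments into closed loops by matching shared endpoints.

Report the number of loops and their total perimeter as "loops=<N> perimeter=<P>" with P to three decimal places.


Straddling triangles (8 of 12):
  (v1,v3,v0) [-+-] → (-0.94, -0.4714, 1.84)–(-0.94, -0.4714, -0.71389)  len=2.5539
  (v0,v3,v2) [-++] → (-0.94, -0.4714, -0.71389)–(-0.94, -0.4714, -1.84)  len=1.1261
  (v2,v4,v0) [+--] → (0.364705, -0.4714, -1.84)–(-0.94, -0.4714, -1.84)  len=1.3047
  (v1,v7,v3) [-++] → (-0.364705, -0.4714, 1.84)–(-0.94, -0.4714, 1.84)  len=0.5753
  (v5,v7,v1) [-+-] → (0.94, -0.4714, 1.84)–(-0.364705, -0.4714, 1.84)  len=1.3047
  (v6,v4,v2) [+-+] → (0.94, -0.4714, -1.84)–(0.364705, -0.4714, -1.84)  len=0.5753
  (v6,v5,v4) [+--] → (0.94, -0.4714, 0.71389)–(0.94, -0.4714, -1.84)  len=2.5539
  (v7,v5,v6) [+-+] → (0.94, -0.4714, 1.84)–(0.94, -0.4714, 0.71389)  len=1.1261

Chained into 1 loop(s):
  loop 1: 8 segments, perimeter = 11.1200
Total perimeter = 11.120

loops=1 perimeter=11.120


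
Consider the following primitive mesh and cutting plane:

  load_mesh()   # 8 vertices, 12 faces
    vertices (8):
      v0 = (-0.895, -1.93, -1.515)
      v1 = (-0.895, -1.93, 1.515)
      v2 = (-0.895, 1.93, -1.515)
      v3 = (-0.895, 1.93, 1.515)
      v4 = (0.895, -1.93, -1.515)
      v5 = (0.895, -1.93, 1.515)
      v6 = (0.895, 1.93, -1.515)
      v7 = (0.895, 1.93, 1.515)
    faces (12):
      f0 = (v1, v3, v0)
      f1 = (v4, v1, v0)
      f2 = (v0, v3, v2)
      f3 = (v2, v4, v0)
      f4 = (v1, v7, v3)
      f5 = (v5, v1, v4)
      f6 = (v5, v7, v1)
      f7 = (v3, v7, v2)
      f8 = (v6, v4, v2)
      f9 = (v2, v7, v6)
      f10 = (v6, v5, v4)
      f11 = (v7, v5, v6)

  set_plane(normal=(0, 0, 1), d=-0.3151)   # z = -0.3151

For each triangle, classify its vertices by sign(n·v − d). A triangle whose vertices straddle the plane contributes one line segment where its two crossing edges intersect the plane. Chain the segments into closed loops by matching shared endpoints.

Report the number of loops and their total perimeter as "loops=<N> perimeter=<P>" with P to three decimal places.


loops=1 perimeter=11.300

Straddling triangles (8 of 12):
  (v1,v3,v0) [++-] → (-0.895, -0.401415, -0.3151)–(-0.895, -1.93, -0.3151)  len=1.5286
  (v4,v1,v0) [-+-] → (0.186148, -1.93, -0.3151)–(-0.895, -1.93, -0.3151)  len=1.0811
  (v0,v3,v2) [-+-] → (-0.895, -0.401415, -0.3151)–(-0.895, 1.93, -0.3151)  len=2.3314
  (v5,v1,v4) [++-] → (0.186148, -1.93, -0.3151)–(0.895, -1.93, -0.3151)  len=0.7089
  (v3,v7,v2) [++-] → (-0.186148, 1.93, -0.3151)–(-0.895, 1.93, -0.3151)  len=0.7089
  (v2,v7,v6) [-+-] → (-0.186148, 1.93, -0.3151)–(0.895, 1.93, -0.3151)  len=1.0811
  (v6,v5,v4) [-+-] → (0.895, 0.401415, -0.3151)–(0.895, -1.93, -0.3151)  len=2.3314
  (v7,v5,v6) [++-] → (0.895, 0.401415, -0.3151)–(0.895, 1.93, -0.3151)  len=1.5286

Chained into 1 loop(s):
  loop 1: 8 segments, perimeter = 11.3000
Total perimeter = 11.300


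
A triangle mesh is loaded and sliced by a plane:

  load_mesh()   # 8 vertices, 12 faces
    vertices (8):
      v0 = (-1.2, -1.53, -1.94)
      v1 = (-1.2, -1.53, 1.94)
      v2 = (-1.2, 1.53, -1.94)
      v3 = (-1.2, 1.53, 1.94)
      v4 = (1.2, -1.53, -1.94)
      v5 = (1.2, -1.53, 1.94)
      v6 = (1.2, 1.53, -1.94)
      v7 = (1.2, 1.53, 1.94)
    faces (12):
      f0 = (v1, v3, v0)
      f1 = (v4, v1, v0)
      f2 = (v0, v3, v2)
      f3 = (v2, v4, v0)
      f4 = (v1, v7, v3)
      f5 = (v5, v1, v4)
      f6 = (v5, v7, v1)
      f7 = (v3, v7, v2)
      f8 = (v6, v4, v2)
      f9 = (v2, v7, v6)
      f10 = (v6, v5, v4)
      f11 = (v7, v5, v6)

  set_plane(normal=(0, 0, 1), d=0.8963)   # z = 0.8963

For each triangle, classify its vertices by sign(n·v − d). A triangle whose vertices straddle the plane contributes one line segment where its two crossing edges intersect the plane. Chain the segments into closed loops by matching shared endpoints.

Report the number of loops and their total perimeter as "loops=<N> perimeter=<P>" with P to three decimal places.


Straddling triangles (8 of 12):
  (v1,v3,v0) [++-] → (-1.2, 0.706876, 0.8963)–(-1.2, -1.53, 0.8963)  len=2.2369
  (v4,v1,v0) [-+-] → (-0.554412, -1.53, 0.8963)–(-1.2, -1.53, 0.8963)  len=0.6456
  (v0,v3,v2) [-+-] → (-1.2, 0.706876, 0.8963)–(-1.2, 1.53, 0.8963)  len=0.8231
  (v5,v1,v4) [++-] → (-0.554412, -1.53, 0.8963)–(1.2, -1.53, 0.8963)  len=1.7544
  (v3,v7,v2) [++-] → (0.554412, 1.53, 0.8963)–(-1.2, 1.53, 0.8963)  len=1.7544
  (v2,v7,v6) [-+-] → (0.554412, 1.53, 0.8963)–(1.2, 1.53, 0.8963)  len=0.6456
  (v6,v5,v4) [-+-] → (1.2, -0.706876, 0.8963)–(1.2, -1.53, 0.8963)  len=0.8231
  (v7,v5,v6) [++-] → (1.2, -0.706876, 0.8963)–(1.2, 1.53, 0.8963)  len=2.2369

Chained into 1 loop(s):
  loop 1: 8 segments, perimeter = 10.9200
Total perimeter = 10.920

loops=1 perimeter=10.920


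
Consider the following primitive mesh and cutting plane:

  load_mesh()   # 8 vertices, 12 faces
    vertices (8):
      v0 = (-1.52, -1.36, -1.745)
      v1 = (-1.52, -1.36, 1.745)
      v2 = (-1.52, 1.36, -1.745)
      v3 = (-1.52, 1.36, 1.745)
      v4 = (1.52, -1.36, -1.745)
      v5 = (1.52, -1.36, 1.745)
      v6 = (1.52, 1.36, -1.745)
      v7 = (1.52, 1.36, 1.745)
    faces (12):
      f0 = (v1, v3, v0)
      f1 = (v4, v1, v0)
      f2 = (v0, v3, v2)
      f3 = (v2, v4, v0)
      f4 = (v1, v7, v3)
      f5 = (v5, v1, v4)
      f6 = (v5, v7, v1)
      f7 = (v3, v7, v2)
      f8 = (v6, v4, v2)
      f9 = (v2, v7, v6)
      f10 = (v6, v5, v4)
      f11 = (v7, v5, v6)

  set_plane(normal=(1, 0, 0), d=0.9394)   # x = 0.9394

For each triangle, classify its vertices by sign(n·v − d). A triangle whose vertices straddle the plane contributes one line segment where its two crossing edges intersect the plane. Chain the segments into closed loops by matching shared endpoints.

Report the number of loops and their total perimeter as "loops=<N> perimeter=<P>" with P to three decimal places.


Straddling triangles (8 of 12):
  (v4,v1,v0) [+--] → (0.9394, -1.36, -1.07846)–(0.9394, -1.36, -1.745)  len=0.6665
  (v2,v4,v0) [-+-] → (0.9394, -0.840516, -1.745)–(0.9394, -1.36, -1.745)  len=0.5195
  (v1,v7,v3) [-+-] → (0.9394, 0.840516, 1.745)–(0.9394, 1.36, 1.745)  len=0.5195
  (v5,v1,v4) [+-+] → (0.9394, -1.36, 1.745)–(0.9394, -1.36, -1.07846)  len=2.8235
  (v5,v7,v1) [++-] → (0.9394, 0.840516, 1.745)–(0.9394, -1.36, 1.745)  len=2.2005
  (v3,v7,v2) [-+-] → (0.9394, 1.36, 1.745)–(0.9394, 1.36, 1.07846)  len=0.6665
  (v6,v4,v2) [++-] → (0.9394, -0.840516, -1.745)–(0.9394, 1.36, -1.745)  len=2.2005
  (v2,v7,v6) [-++] → (0.9394, 1.36, 1.07846)–(0.9394, 1.36, -1.745)  len=2.8235

Chained into 1 loop(s):
  loop 1: 8 segments, perimeter = 12.4200
Total perimeter = 12.420

loops=1 perimeter=12.420


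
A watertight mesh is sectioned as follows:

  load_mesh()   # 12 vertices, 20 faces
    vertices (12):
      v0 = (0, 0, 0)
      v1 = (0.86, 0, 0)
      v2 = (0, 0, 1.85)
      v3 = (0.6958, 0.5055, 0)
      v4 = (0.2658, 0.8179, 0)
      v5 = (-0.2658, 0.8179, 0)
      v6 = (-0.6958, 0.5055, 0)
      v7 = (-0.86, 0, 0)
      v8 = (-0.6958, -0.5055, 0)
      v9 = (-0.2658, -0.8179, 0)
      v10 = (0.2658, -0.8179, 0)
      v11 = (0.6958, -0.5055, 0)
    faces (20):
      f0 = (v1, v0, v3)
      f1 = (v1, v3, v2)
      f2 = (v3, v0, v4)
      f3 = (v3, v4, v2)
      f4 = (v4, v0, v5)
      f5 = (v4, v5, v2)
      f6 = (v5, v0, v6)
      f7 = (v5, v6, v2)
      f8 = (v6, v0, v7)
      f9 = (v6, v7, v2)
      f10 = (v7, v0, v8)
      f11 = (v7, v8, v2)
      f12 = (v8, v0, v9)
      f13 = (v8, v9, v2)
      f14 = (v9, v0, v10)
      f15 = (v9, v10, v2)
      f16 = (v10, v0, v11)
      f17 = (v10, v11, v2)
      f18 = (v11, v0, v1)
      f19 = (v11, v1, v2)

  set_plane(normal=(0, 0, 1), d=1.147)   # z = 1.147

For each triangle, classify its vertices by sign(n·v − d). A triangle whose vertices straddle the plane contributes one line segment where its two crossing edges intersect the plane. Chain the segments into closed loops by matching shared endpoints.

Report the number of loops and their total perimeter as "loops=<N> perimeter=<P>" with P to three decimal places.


Straddling triangles (10 of 20):
  (v1,v3,v2) [--+] → (0.264404, 0.19209, 1.147)–(0.3268, 0, 1.147)  len=0.2020
  (v3,v4,v2) [--+] → (0.101004, 0.310802, 1.147)–(0.264404, 0.19209, 1.147)  len=0.2020
  (v4,v5,v2) [--+] → (-0.101004, 0.310802, 1.147)–(0.101004, 0.310802, 1.147)  len=0.2020
  (v5,v6,v2) [--+] → (-0.264404, 0.19209, 1.147)–(-0.101004, 0.310802, 1.147)  len=0.2020
  (v6,v7,v2) [--+] → (-0.3268, 0, 1.147)–(-0.264404, 0.19209, 1.147)  len=0.2020
  (v7,v8,v2) [--+] → (-0.264404, -0.19209, 1.147)–(-0.3268, 0, 1.147)  len=0.2020
  (v8,v9,v2) [--+] → (-0.101004, -0.310802, 1.147)–(-0.264404, -0.19209, 1.147)  len=0.2020
  (v9,v10,v2) [--+] → (0.101004, -0.310802, 1.147)–(-0.101004, -0.310802, 1.147)  len=0.2020
  (v10,v11,v2) [--+] → (0.264404, -0.19209, 1.147)–(0.101004, -0.310802, 1.147)  len=0.2020
  (v11,v1,v2) [--+] → (0.3268, 0, 1.147)–(0.264404, -0.19209, 1.147)  len=0.2020

Chained into 1 loop(s):
  loop 1: 10 segments, perimeter = 2.0198
Total perimeter = 2.020

loops=1 perimeter=2.020


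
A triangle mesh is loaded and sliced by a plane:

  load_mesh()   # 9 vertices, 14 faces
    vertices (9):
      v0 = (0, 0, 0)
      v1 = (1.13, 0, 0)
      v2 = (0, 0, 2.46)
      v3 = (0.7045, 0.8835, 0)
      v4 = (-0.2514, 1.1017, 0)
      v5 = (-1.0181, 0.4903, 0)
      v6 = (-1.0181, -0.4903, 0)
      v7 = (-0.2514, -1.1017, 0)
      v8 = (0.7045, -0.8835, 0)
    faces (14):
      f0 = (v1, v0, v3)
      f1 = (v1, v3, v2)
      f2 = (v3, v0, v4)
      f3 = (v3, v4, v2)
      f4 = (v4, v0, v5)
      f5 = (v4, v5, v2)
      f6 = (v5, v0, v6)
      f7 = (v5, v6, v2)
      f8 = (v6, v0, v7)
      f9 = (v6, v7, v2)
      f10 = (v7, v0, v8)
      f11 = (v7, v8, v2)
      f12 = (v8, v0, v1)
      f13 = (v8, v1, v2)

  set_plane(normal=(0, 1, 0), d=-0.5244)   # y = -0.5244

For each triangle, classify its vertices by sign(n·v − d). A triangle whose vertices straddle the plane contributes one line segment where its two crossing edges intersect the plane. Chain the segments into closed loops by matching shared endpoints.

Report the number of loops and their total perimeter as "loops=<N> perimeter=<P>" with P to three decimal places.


loops=1 perimeter=5.111

Straddling triangles (6 of 14):
  (v6,v0,v7) [++-] → (-0.119664, -0.5244, 0)–(-0.975338, -0.5244, 0)  len=0.8557
  (v6,v7,v2) [+-+] → (-0.975338, -0.5244, 0)–(-0.119664, -0.5244, 1.28906)  len=1.5472
  (v7,v0,v8) [-+-] → (-0.119664, -0.5244, 0)–(0.418155, -0.5244, 0)  len=0.5378
  (v7,v8,v2) [--+] → (0.418155, -0.5244, 0.999871)–(-0.119664, -0.5244, 1.28906)  len=0.6106
  (v8,v0,v1) [-++] → (0.418155, -0.5244, 0)–(0.877445, -0.5244, 0)  len=0.4593
  (v8,v1,v2) [-++] → (0.877445, -0.5244, 0)–(0.418155, -0.5244, 0.999871)  len=1.1003

Chained into 1 loop(s):
  loop 1: 6 segments, perimeter = 5.1109
Total perimeter = 5.111


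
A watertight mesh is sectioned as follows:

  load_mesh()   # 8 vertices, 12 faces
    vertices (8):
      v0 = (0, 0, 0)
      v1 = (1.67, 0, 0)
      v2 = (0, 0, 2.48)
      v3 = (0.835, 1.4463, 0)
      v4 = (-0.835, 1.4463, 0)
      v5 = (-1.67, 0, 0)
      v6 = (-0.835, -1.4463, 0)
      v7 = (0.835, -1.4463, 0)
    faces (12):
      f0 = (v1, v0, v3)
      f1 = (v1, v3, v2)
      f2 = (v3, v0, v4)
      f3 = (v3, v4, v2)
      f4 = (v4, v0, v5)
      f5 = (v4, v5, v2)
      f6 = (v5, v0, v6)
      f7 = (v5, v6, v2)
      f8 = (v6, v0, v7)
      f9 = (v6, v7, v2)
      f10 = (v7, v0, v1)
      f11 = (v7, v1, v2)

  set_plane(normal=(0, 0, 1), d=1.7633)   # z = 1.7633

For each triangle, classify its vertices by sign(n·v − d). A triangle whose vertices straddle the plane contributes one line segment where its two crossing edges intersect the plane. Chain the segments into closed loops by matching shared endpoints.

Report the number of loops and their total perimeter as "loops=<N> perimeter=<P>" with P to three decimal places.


loops=1 perimeter=2.896

Straddling triangles (6 of 12):
  (v1,v3,v2) [--+] → (0.241308, 0.417969, 1.7633)–(0.482617, 0, 1.7633)  len=0.4826
  (v3,v4,v2) [--+] → (-0.241308, 0.417969, 1.7633)–(0.241308, 0.417969, 1.7633)  len=0.4826
  (v4,v5,v2) [--+] → (-0.482617, 0, 1.7633)–(-0.241308, 0.417969, 1.7633)  len=0.4826
  (v5,v6,v2) [--+] → (-0.241308, -0.417969, 1.7633)–(-0.482617, 0, 1.7633)  len=0.4826
  (v6,v7,v2) [--+] → (0.241308, -0.417969, 1.7633)–(-0.241308, -0.417969, 1.7633)  len=0.4826
  (v7,v1,v2) [--+] → (0.482617, 0, 1.7633)–(0.241308, -0.417969, 1.7633)  len=0.4826

Chained into 1 loop(s):
  loop 1: 6 segments, perimeter = 2.8957
Total perimeter = 2.896


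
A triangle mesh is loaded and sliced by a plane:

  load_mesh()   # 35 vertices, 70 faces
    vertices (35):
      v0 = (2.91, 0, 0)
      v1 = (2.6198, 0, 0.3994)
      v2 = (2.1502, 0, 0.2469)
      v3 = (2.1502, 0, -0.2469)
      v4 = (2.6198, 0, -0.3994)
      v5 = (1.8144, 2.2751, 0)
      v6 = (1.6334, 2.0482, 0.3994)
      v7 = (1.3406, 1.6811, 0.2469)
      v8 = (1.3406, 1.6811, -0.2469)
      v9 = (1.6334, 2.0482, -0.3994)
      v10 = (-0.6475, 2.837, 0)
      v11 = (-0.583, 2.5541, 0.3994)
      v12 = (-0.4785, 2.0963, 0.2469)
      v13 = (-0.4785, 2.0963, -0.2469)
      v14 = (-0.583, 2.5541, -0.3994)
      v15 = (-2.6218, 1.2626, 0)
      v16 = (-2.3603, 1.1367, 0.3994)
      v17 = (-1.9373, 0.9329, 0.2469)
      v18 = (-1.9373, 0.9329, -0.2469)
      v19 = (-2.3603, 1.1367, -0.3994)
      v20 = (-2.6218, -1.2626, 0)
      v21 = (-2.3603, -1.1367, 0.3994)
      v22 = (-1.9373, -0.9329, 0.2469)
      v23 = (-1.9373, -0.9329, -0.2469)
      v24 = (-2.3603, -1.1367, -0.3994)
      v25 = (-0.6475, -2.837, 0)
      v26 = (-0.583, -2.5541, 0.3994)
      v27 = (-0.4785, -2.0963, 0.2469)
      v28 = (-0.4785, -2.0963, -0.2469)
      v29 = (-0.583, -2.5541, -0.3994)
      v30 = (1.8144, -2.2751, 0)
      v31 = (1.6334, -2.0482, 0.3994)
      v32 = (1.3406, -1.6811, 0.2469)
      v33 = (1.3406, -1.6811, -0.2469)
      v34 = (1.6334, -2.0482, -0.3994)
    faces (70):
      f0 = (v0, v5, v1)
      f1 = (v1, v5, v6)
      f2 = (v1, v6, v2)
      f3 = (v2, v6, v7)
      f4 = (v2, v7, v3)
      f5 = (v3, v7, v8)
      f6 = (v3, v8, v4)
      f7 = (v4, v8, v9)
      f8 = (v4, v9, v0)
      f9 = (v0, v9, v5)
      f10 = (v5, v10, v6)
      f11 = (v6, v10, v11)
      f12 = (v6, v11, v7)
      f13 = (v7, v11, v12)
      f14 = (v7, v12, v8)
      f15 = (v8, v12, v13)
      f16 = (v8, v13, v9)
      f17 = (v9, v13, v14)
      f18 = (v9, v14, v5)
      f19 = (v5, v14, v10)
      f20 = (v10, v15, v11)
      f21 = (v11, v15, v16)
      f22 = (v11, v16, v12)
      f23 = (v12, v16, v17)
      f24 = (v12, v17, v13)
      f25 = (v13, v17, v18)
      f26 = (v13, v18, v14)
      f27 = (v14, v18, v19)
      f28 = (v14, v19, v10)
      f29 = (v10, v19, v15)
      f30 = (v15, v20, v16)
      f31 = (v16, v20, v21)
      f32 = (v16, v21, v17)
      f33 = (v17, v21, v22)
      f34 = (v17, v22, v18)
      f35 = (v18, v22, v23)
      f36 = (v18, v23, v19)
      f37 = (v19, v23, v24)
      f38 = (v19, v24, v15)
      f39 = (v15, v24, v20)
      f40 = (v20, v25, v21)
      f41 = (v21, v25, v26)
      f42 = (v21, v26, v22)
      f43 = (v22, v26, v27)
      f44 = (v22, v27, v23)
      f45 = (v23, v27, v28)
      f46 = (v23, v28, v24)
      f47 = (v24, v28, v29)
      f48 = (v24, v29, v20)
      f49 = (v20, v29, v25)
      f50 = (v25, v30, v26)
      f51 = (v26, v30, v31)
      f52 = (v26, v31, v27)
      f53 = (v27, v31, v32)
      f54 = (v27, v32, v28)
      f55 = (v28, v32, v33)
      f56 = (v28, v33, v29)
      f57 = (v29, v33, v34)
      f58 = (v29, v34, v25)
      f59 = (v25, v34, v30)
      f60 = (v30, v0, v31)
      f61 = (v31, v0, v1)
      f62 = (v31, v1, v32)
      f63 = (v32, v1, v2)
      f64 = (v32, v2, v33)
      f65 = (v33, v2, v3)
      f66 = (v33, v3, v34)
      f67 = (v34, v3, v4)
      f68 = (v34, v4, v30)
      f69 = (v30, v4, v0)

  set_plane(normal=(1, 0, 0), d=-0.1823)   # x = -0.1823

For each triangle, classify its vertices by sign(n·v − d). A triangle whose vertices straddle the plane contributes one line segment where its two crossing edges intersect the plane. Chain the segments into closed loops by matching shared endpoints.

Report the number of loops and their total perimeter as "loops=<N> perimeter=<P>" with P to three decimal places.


Straddling triangles (20 of 70):
  (v5,v10,v6) [+-+] → (-0.1823, 2.73082, 0)–(-0.1823, 2.67612, 0.0814595)  len=0.0981
  (v6,v10,v11) [+--] → (-0.1823, 2.67612, 0.0814595)–(-0.1823, 2.46264, 0.3994)  len=0.3830
  (v6,v11,v7) [+-+] → (-0.1823, 2.46264, 0.3994)–(-0.1823, 2.37225, 0.367633)  len=0.0958
  (v7,v11,v12) [+--] → (-0.1823, 2.37225, 0.367633)–(-0.1823, 2.02869, 0.2469)  len=0.3642
  (v7,v12,v8) [+-+] → (-0.1823, 2.02869, 0.2469)–(-0.1823, 2.02869, 0.166496)  len=0.0804
  (v8,v12,v13) [+--] → (-0.1823, 2.02869, 0.166496)–(-0.1823, 2.02869, -0.2469)  len=0.4134
  (v8,v13,v9) [+-+] → (-0.1823, 2.02869, -0.2469)–(-0.1823, 2.08955, -0.268289)  len=0.0645
  (v9,v13,v14) [+--] → (-0.1823, 2.08955, -0.268289)–(-0.1823, 2.46264, -0.3994)  len=0.3955
  (v9,v14,v5) [+-+] → (-0.1823, 2.46264, -0.3994)–(-0.1823, 2.50747, -0.332645)  len=0.0804
  (v5,v14,v10) [+--] → (-0.1823, 2.50747, -0.332645)–(-0.1823, 2.73082, 0)  len=0.4007
  (v25,v30,v26) [-+-] → (-0.1823, -2.73082, 0)–(-0.1823, -2.50747, 0.332645)  len=0.4007
  (v26,v30,v31) [-++] → (-0.1823, -2.50747, 0.332645)–(-0.1823, -2.46264, 0.3994)  len=0.0804
  (v26,v31,v27) [-+-] → (-0.1823, -2.46264, 0.3994)–(-0.1823, -2.08955, 0.268289)  len=0.3955
  (v27,v31,v32) [-++] → (-0.1823, -2.08955, 0.268289)–(-0.1823, -2.02869, 0.2469)  len=0.0645
  (v27,v32,v28) [-+-] → (-0.1823, -2.02869, 0.2469)–(-0.1823, -2.02869, -0.166496)  len=0.4134
  (v28,v32,v33) [-++] → (-0.1823, -2.02869, -0.166496)–(-0.1823, -2.02869, -0.2469)  len=0.0804
  (v28,v33,v29) [-+-] → (-0.1823, -2.02869, -0.2469)–(-0.1823, -2.37225, -0.367633)  len=0.3642
  (v29,v33,v34) [-++] → (-0.1823, -2.37225, -0.367633)–(-0.1823, -2.46264, -0.3994)  len=0.0958
  (v29,v34,v25) [-+-] → (-0.1823, -2.46264, -0.3994)–(-0.1823, -2.67612, -0.0814595)  len=0.3830
  (v25,v34,v30) [-++] → (-0.1823, -2.67612, -0.0814595)–(-0.1823, -2.73082, 0)  len=0.0981

Chained into 2 loop(s):
  loop 1: 10 segments, perimeter = 2.3759
  loop 2: 10 segments, perimeter = 2.3759
Total perimeter = 4.752

loops=2 perimeter=4.752
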